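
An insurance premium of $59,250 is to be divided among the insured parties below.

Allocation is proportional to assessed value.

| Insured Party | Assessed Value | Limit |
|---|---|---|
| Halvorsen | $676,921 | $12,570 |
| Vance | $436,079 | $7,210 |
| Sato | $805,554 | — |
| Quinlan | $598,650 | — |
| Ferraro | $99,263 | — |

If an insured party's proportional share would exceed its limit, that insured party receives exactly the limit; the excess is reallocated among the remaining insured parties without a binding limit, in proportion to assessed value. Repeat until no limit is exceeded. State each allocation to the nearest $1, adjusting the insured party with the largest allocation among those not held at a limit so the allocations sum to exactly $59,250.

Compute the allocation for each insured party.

Combined assessed value = 2,616,467.
Pro-rata shares before constraints: Halvorsen 15,328.90; Vance 9,875.03; Sato 18,241.80; Quinlan 13,556.45; Ferraro 2,247.81.
Capped: Halvorsen ($12,570), Vance ($7,210); balance $39,470 reallocated over remaining assessed value 1,503,467.
Remaining shares: Sato 21,147.93 → $21,148; Quinlan 15,716.15 → $15,716; Ferraro 2,605.92 → $2,606.

Halvorsen: $12,570 · Vance: $7,210 · Sato: $21,148 · Quinlan: $15,716 · Ferraro: $2,606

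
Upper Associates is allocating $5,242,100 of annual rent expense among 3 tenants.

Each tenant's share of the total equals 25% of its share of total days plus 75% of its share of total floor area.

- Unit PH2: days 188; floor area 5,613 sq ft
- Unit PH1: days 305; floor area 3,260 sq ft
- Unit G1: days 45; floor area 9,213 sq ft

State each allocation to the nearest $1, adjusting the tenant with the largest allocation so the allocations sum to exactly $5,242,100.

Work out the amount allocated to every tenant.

Unit PH2: $1,678,119 · Unit PH1: $1,451,622 · Unit G1: $2,112,359

Totals — days 538, floor area 18,086.
Blended shares (25% days + 75% floor area): Unit PH2 0.3201; Unit PH1 0.2769; Unit G1 0.4030.
Raw shares: Unit PH2 1,678,119.43; Unit PH1 1,451,621.69; Unit G1 2,112,358.88.
After rounding ($1): Unit PH2 $1,678,119; Unit PH1 $1,451,622; Unit G1 $2,112,359. Sum = $5,242,100.
No rounding difference to absorb.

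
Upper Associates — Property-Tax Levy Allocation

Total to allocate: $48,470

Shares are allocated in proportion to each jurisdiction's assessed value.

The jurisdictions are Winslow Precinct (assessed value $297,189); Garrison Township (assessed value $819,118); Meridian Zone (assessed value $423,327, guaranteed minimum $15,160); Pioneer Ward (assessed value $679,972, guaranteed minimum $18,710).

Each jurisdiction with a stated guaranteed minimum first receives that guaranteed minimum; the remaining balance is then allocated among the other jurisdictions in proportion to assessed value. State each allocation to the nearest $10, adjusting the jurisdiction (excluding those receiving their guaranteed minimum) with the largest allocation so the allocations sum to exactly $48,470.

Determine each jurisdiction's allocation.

Guaranteed amounts: Meridian Zone $15,160; Pioneer Ward $18,710. Residual $14,600.
Residual split over remaining assessed value 1,116,307: Winslow Precinct 3,886.89 → $3,890; Garrison Township 10,713.11 → $10,710.

Winslow Precinct: $3,890 | Garrison Township: $10,710 | Meridian Zone: $15,160 | Pioneer Ward: $18,710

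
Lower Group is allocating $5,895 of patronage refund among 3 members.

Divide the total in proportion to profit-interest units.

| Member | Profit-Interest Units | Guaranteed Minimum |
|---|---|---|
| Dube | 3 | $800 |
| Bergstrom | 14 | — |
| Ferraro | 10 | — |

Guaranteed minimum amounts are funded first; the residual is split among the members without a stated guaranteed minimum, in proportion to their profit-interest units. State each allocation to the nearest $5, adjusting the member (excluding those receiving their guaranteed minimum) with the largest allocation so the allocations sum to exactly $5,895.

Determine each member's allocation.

Dube: $800; Bergstrom: $2,970; Ferraro: $2,125

Guaranteed amounts: Dube $800. Remaining pool $5,095.
Remaining pool split over remaining profit-interest units 24: Bergstrom 2,972.08 → $2,970; Ferraro 2,122.92 → $2,125.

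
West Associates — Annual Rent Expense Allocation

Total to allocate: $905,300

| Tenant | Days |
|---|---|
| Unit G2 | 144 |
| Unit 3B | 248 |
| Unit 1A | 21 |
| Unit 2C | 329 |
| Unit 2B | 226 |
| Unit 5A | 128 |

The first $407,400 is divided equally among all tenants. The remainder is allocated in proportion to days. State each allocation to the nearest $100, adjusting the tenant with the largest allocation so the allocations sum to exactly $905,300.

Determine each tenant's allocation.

First tranche $407,400 split equally: $67,900 each.
Remainder $497,900 by days (total 1,096): Unit G2 65,417.52 → $65,400; Unit 3B 112,663.50 → $112,700; Unit 1A 9,540.05 → $9,500; Unit 2C 149,460.86 → $149,500; Unit 2B 102,669.16 → $102,700; Unit 5A 58,148.91 → $58,100.
Totals: Unit G2 $67,900 + $65,400 = $133,300; Unit 3B $67,900 + $112,700 = $180,600; Unit 1A $67,900 + $9,500 = $77,400; Unit 2C $67,900 + $149,500 = $217,400; Unit 2B $67,900 + $102,700 = $170,600; Unit 5A $67,900 + $58,100 = $126,000.

Unit G2: $133,300 | Unit 3B: $180,600 | Unit 1A: $77,400 | Unit 2C: $217,400 | Unit 2B: $170,600 | Unit 5A: $126,000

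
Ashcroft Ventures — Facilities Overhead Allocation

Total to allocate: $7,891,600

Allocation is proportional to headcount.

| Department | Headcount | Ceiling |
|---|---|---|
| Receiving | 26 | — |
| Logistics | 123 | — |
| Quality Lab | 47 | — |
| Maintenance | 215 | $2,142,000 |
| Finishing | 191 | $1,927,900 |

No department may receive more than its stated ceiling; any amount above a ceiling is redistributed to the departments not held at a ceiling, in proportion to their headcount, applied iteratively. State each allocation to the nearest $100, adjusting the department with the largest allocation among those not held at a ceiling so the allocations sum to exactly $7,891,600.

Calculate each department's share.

Receiving: $507,000; Logistics: $2,398,300; Quality Lab: $916,400; Maintenance: $2,142,000; Finishing: $1,927,900

Headcount total: 602.
Pro-rata shares before constraints: Receiving 340,833.22; Logistics 1,612,403.32; Quality Lab 616,121.59; Maintenance 2,818,428.57; Finishing 2,503,813.29.
Cap binds for Maintenance ($2,142,000), Finishing ($1,927,900); residual $3,821,700 reallocated over remaining headcount 196.
Remaining shares: Receiving 506,960.20 → $507,000; Logistics 2,398,311.73 → $2,398,300; Quality Lab 916,428.06 → $916,400.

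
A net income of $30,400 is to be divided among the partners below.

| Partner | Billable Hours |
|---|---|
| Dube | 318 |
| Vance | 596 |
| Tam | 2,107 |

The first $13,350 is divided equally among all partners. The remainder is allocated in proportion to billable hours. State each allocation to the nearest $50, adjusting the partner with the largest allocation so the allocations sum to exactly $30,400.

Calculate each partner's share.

Equal tier: $13,350 ÷ 3 = $4,450 apiece.
Remainder $17,050 by billable hours (total 3,021): Dube 1,794.74 → $1,800; Vance 3,363.72 → $3,350; Tam 11,891.54 → $11,900.
Totals: Dube $4,450 + $1,800 = $6,250; Vance $4,450 + $3,350 = $7,800; Tam $4,450 + $11,900 = $16,350.

Dube: $6,250 | Vance: $7,800 | Tam: $16,350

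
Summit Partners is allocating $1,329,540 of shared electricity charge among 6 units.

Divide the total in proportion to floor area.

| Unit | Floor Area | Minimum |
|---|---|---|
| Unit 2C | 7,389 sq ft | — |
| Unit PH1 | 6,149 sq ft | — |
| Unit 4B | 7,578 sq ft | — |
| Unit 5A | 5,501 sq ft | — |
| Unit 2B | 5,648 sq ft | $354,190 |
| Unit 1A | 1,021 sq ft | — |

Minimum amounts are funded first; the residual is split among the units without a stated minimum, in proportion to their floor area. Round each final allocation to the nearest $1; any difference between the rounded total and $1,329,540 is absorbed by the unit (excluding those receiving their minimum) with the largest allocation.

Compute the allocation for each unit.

Unit 2C: $260,759 · Unit PH1: $216,999 · Unit 4B: $267,430 · Unit 5A: $194,131 · Unit 2B: $354,190 · Unit 1A: $36,031

Fund the minimums — Unit 2B $354,190. Balance $975,350.
Balance split over remaining floor area 27,638: Unit 2C 260,759.14 → $260,759; Unit PH1 216,999.32 → $216,999; Unit 4B 267,428.99 → $267,429; Unit 5A 194,131.28 → $194,131; Unit 1A 36,031.27 → $36,031.
Rounding difference +$1 applied to Unit 4B → $267,430.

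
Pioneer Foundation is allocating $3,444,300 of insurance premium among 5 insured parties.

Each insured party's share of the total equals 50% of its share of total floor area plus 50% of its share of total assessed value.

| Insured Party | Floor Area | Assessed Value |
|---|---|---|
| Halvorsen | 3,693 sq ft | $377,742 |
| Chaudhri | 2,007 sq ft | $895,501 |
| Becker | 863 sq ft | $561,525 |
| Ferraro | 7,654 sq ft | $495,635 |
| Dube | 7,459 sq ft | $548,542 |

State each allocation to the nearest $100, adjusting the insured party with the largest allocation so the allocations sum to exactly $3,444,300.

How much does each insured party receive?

Halvorsen: $519,400 | Chaudhri: $695,100 | Becker: $404,500 | Ferraro: $904,600 | Dube: $920,700

Totals — floor area 21,676, assessed value 2,878,945.
Composite weights (50% floor area + 50% assessed value): Halvorsen 0.1508; Chaudhri 0.2018; Becker 0.1174; Ferraro 0.2626; Dube 0.2673.
Raw shares: Halvorsen 519,368.14; Chaudhri 695,133.23; Becker 404,462.47; Ferraro 904,590.25; Dube 920,745.90.
After rounding ($100): Halvorsen $519,400; Chaudhri $695,100; Becker $404,500; Ferraro $904,600; Dube $920,700. Sum = $3,444,300.
Sum already equals the total — no adjustment.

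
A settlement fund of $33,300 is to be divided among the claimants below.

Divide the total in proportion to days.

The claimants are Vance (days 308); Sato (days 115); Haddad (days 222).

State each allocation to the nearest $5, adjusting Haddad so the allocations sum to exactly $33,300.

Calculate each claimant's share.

Sum of days: 645.
Raw shares: Vance 308/645 × $33,300 = 15,901.40; Sato 115/645 × $33,300 = 5,937.21; Haddad 222/645 × $33,300 = 11,461.40.
At nearest $5: Vance $15,900; Sato $5,935; Haddad $11,460. Sum = $33,295.
Difference $33,300 − $33,295 = +$5 applied to Haddad: Haddad becomes $11,465.

Vance: $15,900; Sato: $5,935; Haddad: $11,465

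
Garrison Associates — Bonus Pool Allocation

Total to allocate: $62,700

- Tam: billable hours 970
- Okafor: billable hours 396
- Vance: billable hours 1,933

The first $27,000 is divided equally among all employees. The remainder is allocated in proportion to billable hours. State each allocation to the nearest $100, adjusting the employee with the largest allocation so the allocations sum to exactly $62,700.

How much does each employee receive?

Tam: $19,500; Okafor: $13,300; Vance: $29,900

Equal tier: $27,000 ÷ 3 = $9,000 apiece.
Remainder $35,700 by billable hours (total 3,299): Tam 10,496.82 → $10,500; Okafor 4,285.30 → $4,300; Vance 20,917.88 → $20,900.
Totals: Tam $9,000 + $10,500 = $19,500; Okafor $9,000 + $4,300 = $13,300; Vance $9,000 + $20,900 = $29,900.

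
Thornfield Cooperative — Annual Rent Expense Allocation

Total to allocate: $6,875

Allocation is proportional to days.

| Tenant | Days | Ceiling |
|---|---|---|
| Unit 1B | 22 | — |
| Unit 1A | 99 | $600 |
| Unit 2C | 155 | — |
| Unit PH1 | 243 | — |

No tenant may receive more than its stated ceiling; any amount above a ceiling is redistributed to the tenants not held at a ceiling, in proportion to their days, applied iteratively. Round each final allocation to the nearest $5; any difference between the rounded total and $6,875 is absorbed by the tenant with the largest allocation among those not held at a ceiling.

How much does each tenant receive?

Combined days = 519.
Proportional shares (ignoring caps): Unit 1B 291.43; Unit 1A 1,311.42; Unit 2C 2,053.23; Unit PH1 3,218.93.
Cap binds for Unit 1A ($600); remaining pool $6,275 reallocated over remaining days 420.
Redistributed shares: Unit 1B 328.69 → $330; Unit 2C 2,315.77 → $2,315; Unit PH1 3,630.54 → $3,630.

Unit 1B: $330 | Unit 1A: $600 | Unit 2C: $2,315 | Unit PH1: $3,630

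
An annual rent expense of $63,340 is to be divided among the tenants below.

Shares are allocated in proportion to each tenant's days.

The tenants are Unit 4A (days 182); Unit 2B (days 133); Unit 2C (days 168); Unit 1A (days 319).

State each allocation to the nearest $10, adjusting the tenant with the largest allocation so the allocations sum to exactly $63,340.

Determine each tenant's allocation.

Sum of days: 802.
Unrounded shares: Unit 4A 182/802 × $63,340 = 14,373.92; Unit 2B 133/802 × $63,340 = 10,504.01; Unit 2C 168/802 × $63,340 = 13,268.23; Unit 1A 319/802 × $63,340 = 25,193.84.
At nearest $10: Unit 4A $14,370; Unit 2B $10,500; Unit 2C $13,270; Unit 1A $25,190. Sum = $63,330.
Difference $63,340 − $63,330 = +$10 applied to largest allocation (Unit 1A): Unit 1A becomes $25,200.

Unit 4A: $14,370 | Unit 2B: $10,500 | Unit 2C: $13,270 | Unit 1A: $25,200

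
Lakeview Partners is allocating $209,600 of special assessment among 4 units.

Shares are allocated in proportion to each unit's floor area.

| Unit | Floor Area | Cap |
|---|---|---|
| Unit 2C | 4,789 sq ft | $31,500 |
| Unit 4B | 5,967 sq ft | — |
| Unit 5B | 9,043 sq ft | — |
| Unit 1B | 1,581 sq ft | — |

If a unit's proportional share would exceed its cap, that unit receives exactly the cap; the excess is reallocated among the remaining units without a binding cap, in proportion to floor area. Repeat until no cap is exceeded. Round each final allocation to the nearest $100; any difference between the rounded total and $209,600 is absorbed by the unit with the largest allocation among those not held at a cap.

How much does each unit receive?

Unit 2C: $31,500 | Unit 4B: $64,100 | Unit 5B: $97,000 | Unit 1B: $17,000

Total floor area = 21,380.
Pro-rata shares before constraints: Unit 2C 46,949.22; Unit 4B 58,497.81; Unit 5B 88,653.55; Unit 1B 15,499.42.
Held at cap: Unit 2C ($31,500); remaining pool $178,100 reallocated over remaining floor area 16,591.
Remaining shares: Unit 4B 64,054.17 → $64,100; Unit 5B 97,074.21 → $97,100; Unit 1B 16,971.62 → $17,000.
Rounding difference −$100 applied to Unit 5B → $97,000.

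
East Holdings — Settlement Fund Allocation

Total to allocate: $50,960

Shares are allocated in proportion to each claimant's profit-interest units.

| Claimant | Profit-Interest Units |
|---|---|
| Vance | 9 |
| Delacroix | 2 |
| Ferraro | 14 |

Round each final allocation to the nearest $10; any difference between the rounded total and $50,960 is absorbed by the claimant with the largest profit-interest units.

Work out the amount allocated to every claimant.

Vance: $18,350 | Delacroix: $4,080 | Ferraro: $28,530

Combined profit-interest units = 9 + 2 + 14 = 25.
Proportional shares: Vance 18,345.60; Delacroix 4,076.80; Ferraro 28,537.60.
At nearest $10: Vance $18,350; Delacroix $4,080; Ferraro $28,540. Sum = $50,970.
Difference $50,960 − $50,970 = −$10 applied to largest profit-interest units (Ferraro): Ferraro becomes $28,530.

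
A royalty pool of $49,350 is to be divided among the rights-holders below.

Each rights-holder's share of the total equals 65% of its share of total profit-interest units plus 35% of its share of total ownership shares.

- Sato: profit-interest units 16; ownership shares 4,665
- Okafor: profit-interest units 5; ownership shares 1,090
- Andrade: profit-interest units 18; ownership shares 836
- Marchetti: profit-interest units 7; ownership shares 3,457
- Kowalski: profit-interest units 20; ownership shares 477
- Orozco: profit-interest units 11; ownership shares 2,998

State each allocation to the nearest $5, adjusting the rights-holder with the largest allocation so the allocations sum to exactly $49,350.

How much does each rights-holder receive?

Sato: $12,630 · Okafor: $3,475 · Andrade: $8,565 · Marchetti: $7,330 · Kowalski: $8,940 · Orozco: $8,410

Totals — profit-interest units 77, ownership shares 13,523.
Combined weights (65% profit-interest units + 35% ownership shares): Sato 0.2558; Okafor 0.0704; Andrade 0.1736; Marchetti 0.1486; Kowalski 0.1812; Orozco 0.1705.
Pro-rata amounts: Sato 12,623.91; Okafor 3,475.18; Andrade 8,566.43; Marchetti 7,331.65; Kowalski 8,941.08; Orozco 8,411.75.
At nearest $5: Sato $12,625; Okafor $3,475; Andrade $8,565; Marchetti $7,330; Kowalski $8,940; Orozco $8,410. Sum = $49,345.
Difference $49,350 − $49,345 = +$5 applied to largest allocation (Sato): Sato becomes $12,630.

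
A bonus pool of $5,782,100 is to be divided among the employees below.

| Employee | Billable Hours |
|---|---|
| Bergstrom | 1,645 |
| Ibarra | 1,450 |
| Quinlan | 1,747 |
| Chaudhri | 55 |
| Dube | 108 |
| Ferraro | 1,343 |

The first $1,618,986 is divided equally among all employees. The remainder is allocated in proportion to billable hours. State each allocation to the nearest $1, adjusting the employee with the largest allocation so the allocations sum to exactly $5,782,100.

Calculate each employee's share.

$1,618,986 shared equally gives $269,831 per employee.
Remainder $4,163,114 by billable hours (total 6,348): Bergstrom 1,078,815.77 → $1,078,816; Ibarra 950,931.84 → $950,932; Quinlan 1,145,708.91 → $1,145,709; Chaudhri 36,069.83 → $36,070; Dube 70,828.03 → $70,828; Ferraro 880,759.63 → $880,760.
Rounding difference −$1 on remainder applied to Quinlan.
Totals: Bergstrom $269,831 + $1,078,816 = $1,348,647; Ibarra $269,831 + $950,932 = $1,220,763; Quinlan $269,831 + $1,145,708 = $1,415,539; Chaudhri $269,831 + $36,070 = $305,901; Dube $269,831 + $70,828 = $340,659; Ferraro $269,831 + $880,760 = $1,150,591.

Bergstrom: $1,348,647 · Ibarra: $1,220,763 · Quinlan: $1,415,539 · Chaudhri: $305,901 · Dube: $340,659 · Ferraro: $1,150,591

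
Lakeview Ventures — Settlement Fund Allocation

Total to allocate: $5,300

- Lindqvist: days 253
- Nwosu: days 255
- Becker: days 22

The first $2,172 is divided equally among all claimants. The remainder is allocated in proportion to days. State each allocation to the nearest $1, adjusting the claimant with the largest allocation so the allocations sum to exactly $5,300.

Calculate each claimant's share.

Equal tier: $2,172 ÷ 3 = $724 apiece.
Remainder $3,128 by days (total 530): Lindqvist 1,493.18 → $1,493; Nwosu 1,504.98 → $1,505; Becker 129.84 → $130.
Totals: Lindqvist $724 + $1,493 = $2,217; Nwosu $724 + $1,505 = $2,229; Becker $724 + $130 = $854.

Lindqvist: $2,217; Nwosu: $2,229; Becker: $854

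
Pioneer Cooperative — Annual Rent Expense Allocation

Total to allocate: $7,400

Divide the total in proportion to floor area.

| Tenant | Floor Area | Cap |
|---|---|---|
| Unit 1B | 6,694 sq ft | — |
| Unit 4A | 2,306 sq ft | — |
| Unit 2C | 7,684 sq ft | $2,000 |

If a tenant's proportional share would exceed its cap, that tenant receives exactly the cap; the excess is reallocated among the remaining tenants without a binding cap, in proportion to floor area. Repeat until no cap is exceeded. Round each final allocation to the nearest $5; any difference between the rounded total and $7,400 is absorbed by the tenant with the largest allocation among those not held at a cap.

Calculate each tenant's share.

Unit 1B: $4,015 | Unit 4A: $1,385 | Unit 2C: $2,000

Combined floor area = 16,684.
Proportional shares (ignoring caps): Unit 1B 2,969.05; Unit 4A 1,022.80; Unit 2C 3,408.15.
Cap binds for Unit 2C ($2,000); remaining pool $5,400 reallocated over remaining floor area 9,000.
Shares after redistribution: Unit 1B 4,016.40 → $4,015; Unit 4A 1,383.60 → $1,385.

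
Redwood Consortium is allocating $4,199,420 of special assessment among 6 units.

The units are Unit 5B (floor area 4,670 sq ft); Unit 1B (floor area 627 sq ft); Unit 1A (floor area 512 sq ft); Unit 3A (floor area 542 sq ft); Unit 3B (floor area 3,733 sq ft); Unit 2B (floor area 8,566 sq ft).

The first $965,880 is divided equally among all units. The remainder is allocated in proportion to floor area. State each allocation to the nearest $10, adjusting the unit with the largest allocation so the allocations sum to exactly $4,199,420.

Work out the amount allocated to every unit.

$965,880 shared equally gives $160,980 per unit.
Remainder $3,233,540 by floor area (total 18,650): Unit 5B 809,685.35 → $809,690; Unit 1B 108,709.36 → $108,710; Unit 1A 88,770.64 → $88,770; Unit 3A 93,972.05 → $93,970; Unit 3B 647,228.14 → $647,230; Unit 2B 1,485,174.46 → $1,485,170.
Totals: Unit 5B $160,980 + $809,690 = $970,670; Unit 1B $160,980 + $108,710 = $269,690; Unit 1A $160,980 + $88,770 = $249,750; Unit 3A $160,980 + $93,970 = $254,950; Unit 3B $160,980 + $647,230 = $808,210; Unit 2B $160,980 + $1,485,170 = $1,646,150.

Unit 5B: $970,670; Unit 1B: $269,690; Unit 1A: $249,750; Unit 3A: $254,950; Unit 3B: $808,210; Unit 2B: $1,646,150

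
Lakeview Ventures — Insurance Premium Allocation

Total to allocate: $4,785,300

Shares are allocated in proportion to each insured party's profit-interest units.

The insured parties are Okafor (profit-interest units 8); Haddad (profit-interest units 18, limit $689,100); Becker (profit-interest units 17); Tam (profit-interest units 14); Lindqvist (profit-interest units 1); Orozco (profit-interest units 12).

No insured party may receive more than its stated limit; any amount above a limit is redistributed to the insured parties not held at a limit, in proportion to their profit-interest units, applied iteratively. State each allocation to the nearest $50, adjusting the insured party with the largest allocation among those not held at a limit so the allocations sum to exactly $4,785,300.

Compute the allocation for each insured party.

Sum of profit-interest units: 70.
Pro-rata shares before constraints: Okafor 546,891.43; Haddad 1,230,505.71; Becker 1,162,144.29; Tam 957,060.00; Lindqvist 68,361.43; Orozco 820,337.14.
Capped: Haddad ($689,100); remaining pool $4,096,200 reallocated over remaining profit-interest units 52.
Shares after redistribution: Okafor 630,184.62 → $630,200; Becker 1,339,142.31 → $1,339,150; Tam 1,102,823.08 → $1,102,800; Lindqvist 78,773.08 → $78,750; Orozco 945,276.92 → $945,300.

Okafor: $630,200; Haddad: $689,100; Becker: $1,339,150; Tam: $1,102,800; Lindqvist: $78,750; Orozco: $945,300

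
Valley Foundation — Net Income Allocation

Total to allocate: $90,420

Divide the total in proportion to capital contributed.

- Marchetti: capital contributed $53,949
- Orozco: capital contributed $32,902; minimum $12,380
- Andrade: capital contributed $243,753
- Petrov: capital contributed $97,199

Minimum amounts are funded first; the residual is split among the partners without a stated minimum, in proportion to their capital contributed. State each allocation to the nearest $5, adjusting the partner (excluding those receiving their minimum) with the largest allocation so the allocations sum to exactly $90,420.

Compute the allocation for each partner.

Guaranteed amounts: Orozco $12,380. Balance $78,040.
Balance split over remaining capital contributed 394,901: Marchetti 10,661.36 → $10,660; Andrade 48,170.26 → $48,170; Petrov 19,208.38 → $19,210.

Marchetti: $10,660 | Orozco: $12,380 | Andrade: $48,170 | Petrov: $19,210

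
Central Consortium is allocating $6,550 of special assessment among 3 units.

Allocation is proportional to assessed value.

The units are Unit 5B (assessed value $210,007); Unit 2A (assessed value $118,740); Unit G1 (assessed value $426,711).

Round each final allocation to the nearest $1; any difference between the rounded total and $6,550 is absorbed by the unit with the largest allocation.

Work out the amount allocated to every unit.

Sum of assessed value: 755,458.
Proportional shares: Unit 5B 210,007/755,458 × $6,550 = 1,820.81; Unit 2A 118,740/755,458 × $6,550 = 1,029.504; Unit G1 426,711/755,458 × $6,550 = 3,699.69.
After rounding ($1): Unit 5B $1,821; Unit 2A $1,030; Unit G1 $3,700. Sum = $6,551.
Difference $6,550 − $6,551 = −$1 applied to largest allocation (Unit G1): Unit G1 becomes $3,699.

Unit 5B: $1,821 · Unit 2A: $1,030 · Unit G1: $3,699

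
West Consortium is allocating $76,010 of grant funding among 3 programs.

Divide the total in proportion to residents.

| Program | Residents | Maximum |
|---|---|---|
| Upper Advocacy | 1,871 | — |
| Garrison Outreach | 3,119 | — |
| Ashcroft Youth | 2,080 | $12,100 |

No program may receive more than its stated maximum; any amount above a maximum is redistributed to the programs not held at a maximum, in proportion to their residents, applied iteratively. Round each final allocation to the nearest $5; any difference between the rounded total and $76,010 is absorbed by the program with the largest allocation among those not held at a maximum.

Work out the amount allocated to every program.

Upper Advocacy: $23,965; Garrison Outreach: $39,945; Ashcroft Youth: $12,100

Sum of residents: 7,070.
Unconstrained shares: Upper Advocacy 20,115.23; Garrison Outreach 33,532.56; Ashcroft Youth 22,362.21.
Cap binds for Ashcroft Youth ($12,100); balance $63,910 reallocated over remaining residents 4,990.
Remaining shares: Upper Advocacy 23,963.05 → $23,965; Garrison Outreach 39,946.95 → $39,945.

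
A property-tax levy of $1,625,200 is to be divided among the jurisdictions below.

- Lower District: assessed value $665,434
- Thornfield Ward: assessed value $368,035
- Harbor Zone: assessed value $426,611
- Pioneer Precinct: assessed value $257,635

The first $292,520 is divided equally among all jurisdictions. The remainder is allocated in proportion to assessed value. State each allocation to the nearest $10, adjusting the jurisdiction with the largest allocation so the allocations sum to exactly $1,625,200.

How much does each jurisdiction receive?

Lower District: $589,410 · Thornfield Ward: $358,670 · Harbor Zone: $404,110 · Pioneer Precinct: $273,010

First tranche $292,520 split equally: $73,130 each.
Remainder $1,332,680 by assessed value (total 1,717,715): Lower District 516,273.41 → $516,270; Thornfield Ward 285,537.99 → $285,540; Harbor Zone 330,983.86 → $330,980; Pioneer Precinct 199,884.74 → $199,880.
Rounding difference +$10 on remainder applied to Lower District.
Totals: Lower District $73,130 + $516,280 = $589,410; Thornfield Ward $73,130 + $285,540 = $358,670; Harbor Zone $73,130 + $330,980 = $404,110; Pioneer Precinct $73,130 + $199,880 = $273,010.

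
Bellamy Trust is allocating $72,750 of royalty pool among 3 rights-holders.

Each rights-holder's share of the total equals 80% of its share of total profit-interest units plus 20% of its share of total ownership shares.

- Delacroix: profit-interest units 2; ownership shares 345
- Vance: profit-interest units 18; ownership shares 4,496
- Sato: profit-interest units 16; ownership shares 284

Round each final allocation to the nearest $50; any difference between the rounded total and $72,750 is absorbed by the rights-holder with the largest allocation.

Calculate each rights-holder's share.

Delacroix: $4,200; Vance: $41,900; Sato: $26,650

Profit-interest units total 36; ownership shares total 5,125.
Composite weights (80% profit-interest units + 20% ownership shares): Delacroix 0.0579; Vance 0.5755; Sato 0.3666.
Proportional shares: Delacroix 4,212.80; Vance 41,864.25; Sato 26,672.95.
After rounding ($50): Delacroix $4,200; Vance $41,850; Sato $26,650. Sum = $72,700.
Difference $72,750 − $72,700 = +$50 applied to largest allocation (Vance): Vance becomes $41,900.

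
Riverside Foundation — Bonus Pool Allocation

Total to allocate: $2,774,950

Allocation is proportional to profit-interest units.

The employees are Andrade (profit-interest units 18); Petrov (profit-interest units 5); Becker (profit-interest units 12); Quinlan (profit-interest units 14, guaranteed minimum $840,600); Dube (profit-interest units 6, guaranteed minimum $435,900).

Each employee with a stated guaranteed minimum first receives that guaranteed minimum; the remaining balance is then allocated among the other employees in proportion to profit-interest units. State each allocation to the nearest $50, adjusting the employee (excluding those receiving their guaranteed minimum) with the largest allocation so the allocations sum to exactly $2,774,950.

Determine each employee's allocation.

Guaranteed amounts: Quinlan $840,600; Dube $435,900. Balance $1,498,450.
Balance split over remaining profit-interest units 35: Andrade 770,631.43 → $770,650; Petrov 214,064.29 → $214,050; Becker 513,754.29 → $513,750.

Andrade: $770,650; Petrov: $214,050; Becker: $513,750; Quinlan: $840,600; Dube: $435,900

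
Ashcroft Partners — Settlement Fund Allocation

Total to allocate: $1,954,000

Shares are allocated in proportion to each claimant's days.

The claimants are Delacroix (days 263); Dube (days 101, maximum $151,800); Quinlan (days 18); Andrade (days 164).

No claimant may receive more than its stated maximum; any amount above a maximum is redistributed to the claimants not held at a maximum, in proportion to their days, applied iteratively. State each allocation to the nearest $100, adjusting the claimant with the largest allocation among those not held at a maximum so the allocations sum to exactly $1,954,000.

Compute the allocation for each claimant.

Sum of days: 546.
Unconstrained shares: Delacroix 941,212.45; Dube 361,454.21; Quinlan 64,417.58; Andrade 586,915.75.
Held at cap: Dube ($151,800); balance $1,802,200 reallocated over remaining days 445.
Redistributed shares: Delacroix 1,065,120.45 → $1,065,100; Quinlan 72,897.98 → $72,900; Andrade 664,181.57 → $664,200.

Delacroix: $1,065,100; Dube: $151,800; Quinlan: $72,900; Andrade: $664,200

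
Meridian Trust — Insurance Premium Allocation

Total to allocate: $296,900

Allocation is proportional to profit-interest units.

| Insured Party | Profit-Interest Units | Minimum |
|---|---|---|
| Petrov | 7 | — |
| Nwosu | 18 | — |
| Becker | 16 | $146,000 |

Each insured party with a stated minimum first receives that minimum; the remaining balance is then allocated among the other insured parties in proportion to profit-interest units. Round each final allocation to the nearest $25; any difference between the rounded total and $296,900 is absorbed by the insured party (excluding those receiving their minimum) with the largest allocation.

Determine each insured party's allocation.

Guaranteed amounts: Becker $146,000. Balance $150,900.
Balance split over remaining profit-interest units 25: Petrov 42,252.00 → $42,250; Nwosu 108,648.00 → $108,650.

Petrov: $42,250 | Nwosu: $108,650 | Becker: $146,000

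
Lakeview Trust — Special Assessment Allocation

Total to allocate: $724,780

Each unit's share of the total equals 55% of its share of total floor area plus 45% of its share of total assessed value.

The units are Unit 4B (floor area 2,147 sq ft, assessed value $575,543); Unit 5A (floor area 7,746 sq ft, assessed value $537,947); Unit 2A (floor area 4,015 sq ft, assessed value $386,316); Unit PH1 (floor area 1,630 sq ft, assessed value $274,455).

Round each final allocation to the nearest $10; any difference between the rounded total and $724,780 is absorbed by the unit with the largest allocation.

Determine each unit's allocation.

Unit 4B: $160,880 · Unit 5A: $297,610 · Unit 2A: $174,020 · Unit PH1: $92,270

Floor area total 15,538; assessed value total 1,774,261.
Composite weights (55% floor area + 45% assessed value): Unit 4B 0.2220; Unit 5A 0.4106; Unit 2A 0.2401; Unit PH1 0.1273.
Raw shares: Unit 4B 160,879.88; Unit 5A 297,611.77; Unit 2A 174,019.23; Unit PH1 92,269.12.
Rounded to nearest $10: Unit 4B $160,880; Unit 5A $297,610; Unit 2A $174,020; Unit PH1 $92,270. Sum = $724,780.
No rounding difference to absorb.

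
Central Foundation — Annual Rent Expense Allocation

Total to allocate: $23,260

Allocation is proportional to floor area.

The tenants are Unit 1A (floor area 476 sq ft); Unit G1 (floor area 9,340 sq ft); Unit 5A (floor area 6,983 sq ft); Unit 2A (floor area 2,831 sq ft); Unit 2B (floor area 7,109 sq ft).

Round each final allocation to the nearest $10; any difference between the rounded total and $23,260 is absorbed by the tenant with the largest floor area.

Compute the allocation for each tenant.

Unit 1A: $410 | Unit G1: $8,140 | Unit 5A: $6,070 | Unit 2A: $2,460 | Unit 2B: $6,180

Combined floor area = 26,739.
Pro-rata amounts: Unit 1A 476/26,739 × $23,260 = 414.07; Unit G1 9,340/26,739 × $23,260 = 8,124.78; Unit 5A 6,983/26,739 × $23,260 = 6,074.44; Unit 2A 2,831/26,739 × $23,260 = 2,462.66; Unit 2B 7,109/26,739 × $23,260 = 6,184.05.
At nearest $10: Unit 1A $410; Unit G1 $8,120; Unit 5A $6,070; Unit 2A $2,460; Unit 2B $6,180. Sum = $23,240.
Difference $23,260 − $23,240 = +$20 applied to largest floor area (Unit G1): Unit G1 becomes $8,140.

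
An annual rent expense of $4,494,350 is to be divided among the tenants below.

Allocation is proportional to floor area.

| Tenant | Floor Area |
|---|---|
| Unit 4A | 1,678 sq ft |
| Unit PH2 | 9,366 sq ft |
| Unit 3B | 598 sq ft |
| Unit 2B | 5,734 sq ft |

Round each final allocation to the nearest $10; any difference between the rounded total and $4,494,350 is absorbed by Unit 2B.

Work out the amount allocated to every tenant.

Sum of floor area: 17,376.
Raw shares: Unit 4A 1,678/17,376 × $4,494,350 = 434,019.30; Unit PH2 9,366/17,376 × $4,494,350 = 2,422,541.56; Unit 3B 598/17,376 × $4,494,350 = 154,674.34; Unit 2B 5,734/17,376 × $4,494,350 = 1,483,114.81.
Rounded to nearest $10: Unit 4A $434,020; Unit PH2 $2,422,540; Unit 3B $154,670; Unit 2B $1,483,110. Sum = $4,494,340.
Difference $4,494,350 − $4,494,340 = +$10 applied to Unit 2B: Unit 2B becomes $1,483,120.

Unit 4A: $434,020; Unit PH2: $2,422,540; Unit 3B: $154,670; Unit 2B: $1,483,120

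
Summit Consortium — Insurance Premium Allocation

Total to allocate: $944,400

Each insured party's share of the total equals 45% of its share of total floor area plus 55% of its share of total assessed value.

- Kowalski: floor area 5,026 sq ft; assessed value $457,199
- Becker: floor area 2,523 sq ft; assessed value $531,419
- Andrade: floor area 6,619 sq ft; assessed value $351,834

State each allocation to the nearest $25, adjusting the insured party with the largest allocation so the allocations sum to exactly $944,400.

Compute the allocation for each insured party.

Totals — floor area 14,168, assessed value 1,340,452.
Combined weights (45% floor area + 55% assessed value): Kowalski 0.3472; Becker 0.2982; Andrade 0.3546.
Pro-rata amounts: Kowalski 327,921.57; Becker 281,602.14; Andrade 334,876.29.
After rounding ($25): Kowalski $327,925; Becker $281,600; Andrade $334,875. Sum = $944,400.
No rounding difference to absorb.

Kowalski: $327,925 · Becker: $281,600 · Andrade: $334,875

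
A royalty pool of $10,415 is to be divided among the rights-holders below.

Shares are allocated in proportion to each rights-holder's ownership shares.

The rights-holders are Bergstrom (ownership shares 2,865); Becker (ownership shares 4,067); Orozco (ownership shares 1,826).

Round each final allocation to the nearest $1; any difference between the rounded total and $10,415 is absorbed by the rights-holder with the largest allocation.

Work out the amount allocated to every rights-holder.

Sum of ownership shares: 8,758.
Pro-rata amounts: Bergstrom 2,865/8,758 × $10,415 = 3,407.05; Becker 4,067/8,758 × $10,415 = 4,836.47; Orozco 1,826/8,758 × $10,415 = 2,171.48.
At nearest $1: Bergstrom $3,407; Becker $4,836; Orozco $2,171. Sum = $10,414.
Difference $10,415 − $10,414 = +$1 applied to largest allocation (Becker): Becker becomes $4,837.

Bergstrom: $3,407 · Becker: $4,837 · Orozco: $2,171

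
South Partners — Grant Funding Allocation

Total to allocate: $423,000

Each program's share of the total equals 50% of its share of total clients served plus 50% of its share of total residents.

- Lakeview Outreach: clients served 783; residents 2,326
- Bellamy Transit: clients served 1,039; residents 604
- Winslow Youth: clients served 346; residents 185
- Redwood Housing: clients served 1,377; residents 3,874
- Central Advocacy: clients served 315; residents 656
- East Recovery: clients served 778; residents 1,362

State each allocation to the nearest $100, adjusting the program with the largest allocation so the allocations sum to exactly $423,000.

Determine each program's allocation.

Clients served total 4,638; residents total 9,007.
Composite weights (50% clients served + 50% residents): Lakeview Outreach 0.2135; Bellamy Transit 0.1455; Winslow Youth 0.0476; Redwood Housing 0.3635; Central Advocacy 0.0704; East Recovery 0.1595.
Proportional shares: Lakeview Outreach 90,324.53; Bellamy Transit 61,562.98; Winslow Youth 20,122.26; Redwood Housing 153,761.58; Central Advocacy 29,768.51; East Recovery 67,460.13.
After rounding ($100): Lakeview Outreach $90,300; Bellamy Transit $61,600; Winslow Youth $20,100; Redwood Housing $153,800; Central Advocacy $29,800; East Recovery $67,500. Sum = $423,100.
Difference $423,000 − $423,100 = −$100 applied to largest allocation (Redwood Housing): Redwood Housing becomes $153,700.

Lakeview Outreach: $90,300; Bellamy Transit: $61,600; Winslow Youth: $20,100; Redwood Housing: $153,700; Central Advocacy: $29,800; East Recovery: $67,500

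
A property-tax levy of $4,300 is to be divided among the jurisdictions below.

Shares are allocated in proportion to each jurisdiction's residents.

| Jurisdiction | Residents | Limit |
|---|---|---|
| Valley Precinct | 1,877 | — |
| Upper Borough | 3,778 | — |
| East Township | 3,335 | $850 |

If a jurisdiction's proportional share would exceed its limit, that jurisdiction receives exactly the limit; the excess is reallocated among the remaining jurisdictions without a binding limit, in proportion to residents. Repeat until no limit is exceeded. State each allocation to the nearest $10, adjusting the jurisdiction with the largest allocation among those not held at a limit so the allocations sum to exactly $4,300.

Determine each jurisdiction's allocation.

Valley Precinct: $1,150 | Upper Borough: $2,300 | East Township: $850

Total residents = 8,990.
Unconstrained shares: Valley Precinct 897.79; Upper Borough 1,807.05; East Township 1,595.16.
Cap binds for East Township ($850); remaining pool $3,450 reallocated over remaining residents 5,655.
Remaining shares: Valley Precinct 1,145.12 → $1,150; Upper Borough 2,304.88 → $2,300.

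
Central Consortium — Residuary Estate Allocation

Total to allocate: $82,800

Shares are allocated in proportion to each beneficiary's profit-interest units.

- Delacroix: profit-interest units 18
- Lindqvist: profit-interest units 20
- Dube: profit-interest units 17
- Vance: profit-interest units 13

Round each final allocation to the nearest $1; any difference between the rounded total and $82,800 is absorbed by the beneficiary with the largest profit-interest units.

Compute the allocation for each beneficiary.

Total profit-interest units = 18 + 20 + 17 + 13 = 68.
Raw shares: Delacroix 21,917.65; Lindqvist 24,352.94; Dube 20,700.00; Vance 15,829.41.
Rounded to nearest $1: Delacroix $21,918; Lindqvist $24,353; Dube $20,700; Vance $15,829. Sum = $82,800.
Rounded total matches; no reconciliation needed.

Delacroix: $21,918 | Lindqvist: $24,353 | Dube: $20,700 | Vance: $15,829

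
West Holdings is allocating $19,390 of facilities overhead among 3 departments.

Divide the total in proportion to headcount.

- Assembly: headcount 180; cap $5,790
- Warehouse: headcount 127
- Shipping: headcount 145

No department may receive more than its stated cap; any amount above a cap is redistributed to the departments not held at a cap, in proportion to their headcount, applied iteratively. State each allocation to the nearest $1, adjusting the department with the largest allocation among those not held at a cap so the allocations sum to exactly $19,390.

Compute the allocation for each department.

Total headcount = 452.
Proportional shares (ignoring caps): Assembly 7,721.68; Warehouse 5,448.08; Shipping 6,220.24.
Cap binds for Assembly ($5,790); residual $13,600 reallocated over remaining headcount 272.
Remaining shares: Warehouse 6,350.00 → $6,350; Shipping 7,250.00 → $7,250.

Assembly: $5,790 · Warehouse: $6,350 · Shipping: $7,250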